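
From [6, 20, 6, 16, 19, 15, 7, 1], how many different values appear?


List all unique values:
Distinct values: [1, 6, 7, 15, 16, 19, 20]
Count = 7
Final answer: 7


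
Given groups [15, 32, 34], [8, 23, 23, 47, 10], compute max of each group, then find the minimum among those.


Find max of each group:
  Group 1: [15, 32, 34] -> max = 34
  Group 2: [8, 23, 23, 47, 10] -> max = 47
Maxes: [34, 47]
Minimum of maxes = 34
Final answer: 34


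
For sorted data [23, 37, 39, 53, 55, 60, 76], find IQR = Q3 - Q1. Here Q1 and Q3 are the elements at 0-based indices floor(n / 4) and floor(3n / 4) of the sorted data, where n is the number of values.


The data has n = 7 elements.
Q1 index = floor(7 / 4) = floor(1.75) = 1; Q3 index = floor(3 * 7 / 4) = floor(5.25) = 5
Q1 = element at index 1 = 37
Q3 = element at index 5 = 60
IQR = 60 - 37 = 23
Final answer: 23


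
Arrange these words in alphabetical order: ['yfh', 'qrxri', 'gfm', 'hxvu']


Compare strings character by character (the first differing letter decides):
  'gfm' < 'hxvu' since 'g' < 'h' at position 1
  'hxvu' < 'qrxri' since 'h' < 'q' at position 1
  'qrxri' < 'yfh' since 'q' < 'y' at position 1
Chaining these comparisons gives the alphabetical order.
Final answer: ['gfm', 'hxvu', 'qrxri', 'yfh']


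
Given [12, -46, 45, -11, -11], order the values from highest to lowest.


Original list: [12, -46, 45, -11, -11]
Repeatedly take the largest remaining element:
  Remaining [12, -46, 45, -11, -11] -> largest is 45
  Remaining [12, -46, -11, -11] -> largest is 12
  Remaining [-46, -11, -11] -> largest is -11
  Remaining [-46, -11] -> largest is -11
  Remaining [-46] -> largest is -46
Collecting the picks in order gives the descending list.
Final answer: [45, 12, -11, -11, -46]


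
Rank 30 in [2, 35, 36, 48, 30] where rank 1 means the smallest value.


Sort ascending: [2, 30, 35, 36, 48]
Find 30 in the sorted list.
30 is at position 2 (1-indexed).
Final answer: 2


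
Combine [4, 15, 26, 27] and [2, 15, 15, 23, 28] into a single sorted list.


List A: [4, 15, 26, 27]
List B: [2, 15, 15, 23, 28]
Repeatedly compare the front elements and take the smaller:
  4 vs 2 -> take 2
  4 vs 15 -> take 4
  15 vs 15 -> take 15
  26 vs 15 -> take 15
  26 vs 15 -> take 15
  26 vs 23 -> take 23
  26 vs 28 -> take 26
  27 vs 28 -> take 27
  A is exhausted; append the rest of B: [28]
Final answer: [2, 4, 15, 15, 15, 23, 26, 27, 28]


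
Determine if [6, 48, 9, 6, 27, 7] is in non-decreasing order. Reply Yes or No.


Check consecutive pairs:
  6 <= 48? True
  48 <= 9? False
  9 <= 6? False
  6 <= 27? True
  27 <= 7? False
3 consecutive pair(s) are out of order, so the list is not sorted.
Final answer: No


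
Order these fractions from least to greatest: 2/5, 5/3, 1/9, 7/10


Convert to decimal for comparison:
  2/5 = 0.4
  5/3 = 1.6667
  1/9 = 0.1111
  7/10 = 0.7
Decimals in increasing order: 0.1111 < 0.4 < 0.7 < 1.6667
Writing each back as its fraction gives the sorted order.
Final answer: 1/9, 2/5, 7/10, 5/3


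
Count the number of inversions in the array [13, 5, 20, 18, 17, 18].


For each element, count the later elements that are smaller than it:
  13 (index 0): smaller elements after it = [5] -> 1
  5 (index 1): smaller elements after it = [] -> 0
  20 (index 2): smaller elements after it = [18, 17, 18] -> 3
  18 (index 3): smaller elements after it = [17] -> 1
  17 (index 4): smaller elements after it = [] -> 0
Total inversions = 1 + 0 + 3 + 1 + 0 = 5
Final answer: 5


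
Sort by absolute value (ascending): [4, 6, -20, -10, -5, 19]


Compute absolute values:
  |4| = 4
  |6| = 6
  |-20| = 20
  |-10| = 10
  |-5| = 5
  |19| = 19
Absolute values in increasing order: 4 < 5 < 6 < 10 < 19 < 20
Listing the original numbers in that order gives the answer.
Final answer: [4, -5, 6, -10, 19, -20]


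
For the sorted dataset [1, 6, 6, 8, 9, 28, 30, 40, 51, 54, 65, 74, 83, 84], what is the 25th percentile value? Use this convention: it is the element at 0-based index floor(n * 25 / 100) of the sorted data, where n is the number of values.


The dataset has n = 14 elements.
Index = floor(14 * 25 / 100) = floor(350 / 100) = floor(3.5) = 3
Counting from index 0 in the sorted data, the element at index 3 is 8.
Final answer: 8


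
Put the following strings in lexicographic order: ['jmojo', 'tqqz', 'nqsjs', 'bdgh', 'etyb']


Compare strings character by character (the first differing letter decides):
  'bdgh' < 'etyb' since 'b' < 'e' at position 1
  'etyb' < 'jmojo' since 'e' < 'j' at position 1
  'jmojo' < 'nqsjs' since 'j' < 'n' at position 1
  'nqsjs' < 'tqqz' since 'n' < 't' at position 1
Chaining these comparisons gives the alphabetical order.
Final answer: ['bdgh', 'etyb', 'jmojo', 'nqsjs', 'tqqz']


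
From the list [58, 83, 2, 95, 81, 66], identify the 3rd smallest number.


Sort ascending: [2, 58, 66, 81, 83, 95]
The 3rd element (1-indexed) is at index 2.
Value = 66
Final answer: 66


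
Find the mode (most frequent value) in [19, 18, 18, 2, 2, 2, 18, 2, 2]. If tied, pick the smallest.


Count the frequency of each value:
  2 appears 5 time(s)
  18 appears 3 time(s)
  19 appears 1 time(s)
Maximum frequency is 5.
Only 2 reaches that frequency, so it is the mode.
Final answer: 2


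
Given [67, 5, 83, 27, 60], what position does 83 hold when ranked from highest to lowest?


Sort descending: [83, 67, 60, 27, 5]
Find 83 in the sorted list.
83 is at position 1.
Final answer: 1


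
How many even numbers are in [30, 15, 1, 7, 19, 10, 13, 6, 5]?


Check each element:
  30 is even
  15 is odd
  1 is odd
  7 is odd
  19 is odd
  10 is even
  13 is odd
  6 is even
  5 is odd
Evens: [30, 10, 6]
Count of evens = 3
Final answer: 3


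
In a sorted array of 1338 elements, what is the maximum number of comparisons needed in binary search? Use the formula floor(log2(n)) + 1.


Binary search halves the search space each step.
Maximum comparisons = floor(log2(1338)) + 1
log2(1338) = 10.3859
floor(log2(1338)) = 10, so 10 + 1 = 11
Final answer: 11


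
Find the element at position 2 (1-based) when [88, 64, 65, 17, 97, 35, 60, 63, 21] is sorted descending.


Sort descending: [97, 88, 65, 64, 63, 60, 35, 21, 17]
The 2nd element (1-indexed) is at index 1.
Value = 88
Final answer: 88


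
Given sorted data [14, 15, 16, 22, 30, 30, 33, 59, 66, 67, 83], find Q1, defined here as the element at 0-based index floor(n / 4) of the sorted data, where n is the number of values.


The list has n = 11 elements.
Q1 index = floor(11 / 4) = floor(2.75) = 2
Counting from index 0 in the sorted data, the element at index 2 is 16.
Final answer: 16


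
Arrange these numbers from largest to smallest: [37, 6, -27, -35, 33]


Original list: [37, 6, -27, -35, 33]
Repeatedly take the largest remaining element:
  Remaining [37, 6, -27, -35, 33] -> largest is 37
  Remaining [6, -27, -35, 33] -> largest is 33
  Remaining [6, -27, -35] -> largest is 6
  Remaining [-27, -35] -> largest is -27
  Remaining [-35] -> largest is -35
Collecting the picks in order gives the descending list.
Final answer: [37, 33, 6, -27, -35]


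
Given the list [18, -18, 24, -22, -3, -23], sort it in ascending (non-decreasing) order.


Original list: [18, -18, 24, -22, -3, -23]
Repeatedly take the smallest remaining element:
  Remaining [18, -18, 24, -22, -3, -23] -> smallest is -23
  Remaining [18, -18, 24, -22, -3] -> smallest is -22
  Remaining [18, -18, 24, -3] -> smallest is -18
  Remaining [18, 24, -3] -> smallest is -3
  Remaining [18, 24] -> smallest is 18
  Remaining [24] -> smallest is 24
Collecting the picks in order gives the sorted list.
Final answer: [-23, -22, -18, -3, 18, 24]


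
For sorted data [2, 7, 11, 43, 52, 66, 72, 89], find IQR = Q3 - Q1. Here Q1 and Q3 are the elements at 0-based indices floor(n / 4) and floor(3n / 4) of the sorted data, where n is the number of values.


The data has n = 8 elements.
Q1 index = floor(8 / 4) = floor(2) = 2; Q3 index = floor(3 * 8 / 4) = floor(6) = 6
Q1 = element at index 2 = 11
Q3 = element at index 6 = 72
IQR = 72 - 11 = 61
Final answer: 61


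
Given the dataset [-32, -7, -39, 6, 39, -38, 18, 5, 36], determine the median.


First, sort the list: [-39, -38, -32, -7, 5, 6, 18, 36, 39]
The list has 9 elements (odd count).
The middle index is 4 (0-based), and the element there is 5.
Final answer: 5


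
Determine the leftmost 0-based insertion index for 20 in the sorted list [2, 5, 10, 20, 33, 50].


List is sorted: [2, 5, 10, 20, 33, 50]
We need the leftmost position where 20 can be inserted, i.e. the first index whose element is >= 20 (or the end of the list if none is).
Binary search with low=0, high=6 (0-based indices):
  low=0, high=6, mid=3: a[3]=20 >= 20, so high = 3
  low=0, high=3, mid=1: a[1]=5 < 20, so low = 2
  low=2, high=3, mid=2: a[2]=10 < 20, so low = 3
Now low = high = 3, so the insertion index is 3.
Final answer: 3


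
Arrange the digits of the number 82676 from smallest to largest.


The number 82676 has digits: 8, 2, 6, 7, 6
Sorted: 2, 6, 6, 7, 8
Joining the sorted digits gives the result.
Final answer: 26678


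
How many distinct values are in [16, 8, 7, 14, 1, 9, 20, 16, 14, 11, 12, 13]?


List all unique values:
Distinct values: [1, 7, 8, 9, 11, 12, 13, 14, 16, 20]
Count = 10
Final answer: 10


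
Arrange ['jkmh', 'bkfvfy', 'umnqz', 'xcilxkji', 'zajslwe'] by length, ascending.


Compute lengths:
  'jkmh' has length 4
  'bkfvfy' has length 6
  'umnqz' has length 5
  'xcilxkji' has length 8
  'zajslwe' has length 7
Lengths in increasing order: 4 < 5 < 6 < 7 < 8
Listing the words in that order gives the answer.
Final answer: ['jkmh', 'umnqz', 'bkfvfy', 'zajslwe', 'xcilxkji']


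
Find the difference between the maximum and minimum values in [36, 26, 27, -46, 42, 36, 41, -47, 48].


Maximum value: 48
Minimum value: -47
Range = 48 - (-47) = 95
Final answer: 95


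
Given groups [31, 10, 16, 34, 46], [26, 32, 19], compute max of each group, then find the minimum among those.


Find max of each group:
  Group 1: [31, 10, 16, 34, 46] -> max = 46
  Group 2: [26, 32, 19] -> max = 32
Maxes: [46, 32]
Minimum of maxes = 32
Final answer: 32


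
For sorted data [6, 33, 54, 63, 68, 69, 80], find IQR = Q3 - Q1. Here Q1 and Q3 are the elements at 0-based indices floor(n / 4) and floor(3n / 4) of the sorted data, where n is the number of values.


The data has n = 7 elements.
Q1 index = floor(7 / 4) = floor(1.75) = 1; Q3 index = floor(3 * 7 / 4) = floor(5.25) = 5
Q1 = element at index 1 = 33
Q3 = element at index 5 = 69
IQR = 69 - 33 = 36
Final answer: 36


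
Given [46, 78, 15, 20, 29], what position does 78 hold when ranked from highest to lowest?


Sort descending: [78, 46, 29, 20, 15]
Find 78 in the sorted list.
78 is at position 1.
Final answer: 1


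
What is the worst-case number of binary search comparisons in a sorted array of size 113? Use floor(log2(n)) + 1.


Binary search halves the search space each step.
Maximum comparisons = floor(log2(113)) + 1
log2(113) = 6.8202
floor(log2(113)) = 6, so 6 + 1 = 7
Final answer: 7


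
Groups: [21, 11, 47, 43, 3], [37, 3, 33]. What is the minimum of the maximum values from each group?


Find max of each group:
  Group 1: [21, 11, 47, 43, 3] -> max = 47
  Group 2: [37, 3, 33] -> max = 37
Maxes: [47, 37]
Minimum of maxes = 37
Final answer: 37


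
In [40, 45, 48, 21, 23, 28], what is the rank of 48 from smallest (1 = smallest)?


Sort ascending: [21, 23, 28, 40, 45, 48]
Find 48 in the sorted list.
48 is at position 6 (1-indexed).
Final answer: 6


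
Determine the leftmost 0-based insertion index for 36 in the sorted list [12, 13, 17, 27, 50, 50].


List is sorted: [12, 13, 17, 27, 50, 50]
We need the leftmost position where 36 can be inserted, i.e. the first index whose element is >= 36 (or the end of the list if none is).
Binary search with low=0, high=6 (0-based indices):
  low=0, high=6, mid=3: a[3]=27 < 36, so low = 4
  low=4, high=6, mid=5: a[5]=50 >= 36, so high = 5
  low=4, high=5, mid=4: a[4]=50 >= 36, so high = 4
Now low = high = 4, so the insertion index is 4.
Final answer: 4


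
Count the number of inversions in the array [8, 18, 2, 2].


For each element, count the later elements that are smaller than it:
  8 (index 0): smaller elements after it = [2, 2] -> 2
  18 (index 1): smaller elements after it = [2, 2] -> 2
  2 (index 2): smaller elements after it = [] -> 0
Total inversions = 2 + 2 + 0 = 4
Final answer: 4


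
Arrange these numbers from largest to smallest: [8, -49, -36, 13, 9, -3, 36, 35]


Original list: [8, -49, -36, 13, 9, -3, 36, 35]
Repeatedly take the largest remaining element:
  Remaining [8, -49, -36, 13, 9, -3, 36, 35] -> largest is 36
  Remaining [8, -49, -36, 13, 9, -3, 35] -> largest is 35
  Remaining [8, -49, -36, 13, 9, -3] -> largest is 13
  Remaining [8, -49, -36, 9, -3] -> largest is 9
  Remaining [8, -49, -36, -3] -> largest is 8
  Remaining [-49, -36, -3] -> largest is -3
  Remaining [-49, -36] -> largest is -36
  Remaining [-49] -> largest is -49
Collecting the picks in order gives the descending list.
Final answer: [36, 35, 13, 9, 8, -3, -36, -49]


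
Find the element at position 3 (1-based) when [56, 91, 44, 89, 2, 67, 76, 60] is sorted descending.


Sort descending: [91, 89, 76, 67, 60, 56, 44, 2]
The 3rd element (1-indexed) is at index 2.
Value = 76
Final answer: 76


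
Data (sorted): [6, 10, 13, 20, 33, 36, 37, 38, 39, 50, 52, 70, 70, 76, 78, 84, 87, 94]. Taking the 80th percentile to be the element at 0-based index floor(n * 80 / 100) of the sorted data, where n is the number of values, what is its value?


The dataset has n = 18 elements.
Index = floor(18 * 80 / 100) = floor(1440 / 100) = floor(14.4) = 14
Counting from index 0 in the sorted data, the element at index 14 is 78.
Final answer: 78


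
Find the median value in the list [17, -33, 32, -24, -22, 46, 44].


First, sort the list: [-33, -24, -22, 17, 32, 44, 46]
The list has 7 elements (odd count).
The middle index is 3 (0-based), and the element there is 17.
Final answer: 17


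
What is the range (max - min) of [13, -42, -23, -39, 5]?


Maximum value: 13
Minimum value: -42
Range = 13 - (-42) = 55
Final answer: 55


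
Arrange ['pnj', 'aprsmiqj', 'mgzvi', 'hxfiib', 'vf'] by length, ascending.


Compute lengths:
  'pnj' has length 3
  'aprsmiqj' has length 8
  'mgzvi' has length 5
  'hxfiib' has length 6
  'vf' has length 2
Lengths in increasing order: 2 < 3 < 5 < 6 < 8
Listing the words in that order gives the answer.
Final answer: ['vf', 'pnj', 'mgzvi', 'hxfiib', 'aprsmiqj']


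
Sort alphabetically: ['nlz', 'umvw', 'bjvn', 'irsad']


Compare strings character by character (the first differing letter decides):
  'bjvn' < 'irsad' since 'b' < 'i' at position 1
  'irsad' < 'nlz' since 'i' < 'n' at position 1
  'nlz' < 'umvw' since 'n' < 'u' at position 1
Chaining these comparisons gives the alphabetical order.
Final answer: ['bjvn', 'irsad', 'nlz', 'umvw']


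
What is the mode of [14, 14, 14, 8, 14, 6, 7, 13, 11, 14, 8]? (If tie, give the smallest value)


Count the frequency of each value:
  6 appears 1 time(s)
  7 appears 1 time(s)
  8 appears 2 time(s)
  11 appears 1 time(s)
  13 appears 1 time(s)
  14 appears 5 time(s)
Maximum frequency is 5.
Only 14 reaches that frequency, so it is the mode.
Final answer: 14


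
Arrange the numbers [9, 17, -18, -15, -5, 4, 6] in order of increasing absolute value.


Compute absolute values:
  |9| = 9
  |17| = 17
  |-18| = 18
  |-15| = 15
  |-5| = 5
  |4| = 4
  |6| = 6
Absolute values in increasing order: 4 < 5 < 6 < 9 < 15 < 17 < 18
Listing the original numbers in that order gives the answer.
Final answer: [4, -5, 6, 9, -15, 17, -18]


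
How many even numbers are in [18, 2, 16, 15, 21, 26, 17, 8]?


Check each element:
  18 is even
  2 is even
  16 is even
  15 is odd
  21 is odd
  26 is even
  17 is odd
  8 is even
Evens: [18, 2, 16, 26, 8]
Count of evens = 5
Final answer: 5


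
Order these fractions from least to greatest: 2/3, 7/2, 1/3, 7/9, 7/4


Convert to decimal for comparison:
  2/3 = 0.6667
  7/2 = 3.5
  1/3 = 0.3333
  7/9 = 0.7778
  7/4 = 1.75
Decimals in increasing order: 0.3333 < 0.6667 < 0.7778 < 1.75 < 3.5
Writing each back as its fraction gives the sorted order.
Final answer: 1/3, 2/3, 7/9, 7/4, 7/2


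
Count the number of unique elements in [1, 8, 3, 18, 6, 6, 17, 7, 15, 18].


List all unique values:
Distinct values: [1, 3, 6, 7, 8, 15, 17, 18]
Count = 8
Final answer: 8


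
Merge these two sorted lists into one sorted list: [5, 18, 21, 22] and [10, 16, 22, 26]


List A: [5, 18, 21, 22]
List B: [10, 16, 22, 26]
Repeatedly compare the front elements and take the smaller:
  5 vs 10 -> take 5
  18 vs 10 -> take 10
  18 vs 16 -> take 16
  18 vs 22 -> take 18
  21 vs 22 -> take 21
  22 vs 22 -> take 22
  A is exhausted; append the rest of B: [22, 26]
Final answer: [5, 10, 16, 18, 21, 22, 22, 26]


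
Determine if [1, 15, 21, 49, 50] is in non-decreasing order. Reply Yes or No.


Check consecutive pairs:
  1 <= 15? True
  15 <= 21? True
  21 <= 49? True
  49 <= 50? True
Every consecutive pair is in order, so the list is non-decreasing.
Final answer: Yes


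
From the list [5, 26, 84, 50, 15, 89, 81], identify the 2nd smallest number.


Sort ascending: [5, 15, 26, 50, 81, 84, 89]
The 2nd element (1-indexed) is at index 1.
Value = 15
Final answer: 15


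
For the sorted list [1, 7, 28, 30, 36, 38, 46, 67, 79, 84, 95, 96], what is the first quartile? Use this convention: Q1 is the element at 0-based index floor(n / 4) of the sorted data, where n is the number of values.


The list has n = 12 elements.
Q1 index = floor(12 / 4) = floor(3) = 3
Counting from index 0 in the sorted data, the element at index 3 is 30.
Final answer: 30


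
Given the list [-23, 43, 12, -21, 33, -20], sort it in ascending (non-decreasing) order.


Original list: [-23, 43, 12, -21, 33, -20]
Repeatedly take the smallest remaining element:
  Remaining [-23, 43, 12, -21, 33, -20] -> smallest is -23
  Remaining [43, 12, -21, 33, -20] -> smallest is -21
  Remaining [43, 12, 33, -20] -> smallest is -20
  Remaining [43, 12, 33] -> smallest is 12
  Remaining [43, 33] -> smallest is 33
  Remaining [43] -> smallest is 43
Collecting the picks in order gives the sorted list.
Final answer: [-23, -21, -20, 12, 33, 43]


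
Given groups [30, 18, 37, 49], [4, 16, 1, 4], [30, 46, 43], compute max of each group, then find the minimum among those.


Find max of each group:
  Group 1: [30, 18, 37, 49] -> max = 49
  Group 2: [4, 16, 1, 4] -> max = 16
  Group 3: [30, 46, 43] -> max = 46
Maxes: [49, 16, 46]
Minimum of maxes = 16
Final answer: 16


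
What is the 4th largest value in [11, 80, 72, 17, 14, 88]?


Sort descending: [88, 80, 72, 17, 14, 11]
The 4th element (1-indexed) is at index 3.
Value = 17
Final answer: 17


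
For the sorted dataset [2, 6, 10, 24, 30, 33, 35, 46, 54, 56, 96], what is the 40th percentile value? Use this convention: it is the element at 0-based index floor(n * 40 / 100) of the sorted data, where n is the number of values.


The dataset has n = 11 elements.
Index = floor(11 * 40 / 100) = floor(440 / 100) = floor(4.4) = 4
Counting from index 0 in the sorted data, the element at index 4 is 30.
Final answer: 30


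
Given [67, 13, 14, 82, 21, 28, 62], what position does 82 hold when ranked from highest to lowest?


Sort descending: [82, 67, 62, 28, 21, 14, 13]
Find 82 in the sorted list.
82 is at position 1.
Final answer: 1


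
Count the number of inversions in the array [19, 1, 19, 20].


For each element, count the later elements that are smaller than it:
  19 (index 0): smaller elements after it = [1] -> 1
  1 (index 1): smaller elements after it = [] -> 0
  19 (index 2): smaller elements after it = [] -> 0
Total inversions = 1 + 0 + 0 = 1
Final answer: 1


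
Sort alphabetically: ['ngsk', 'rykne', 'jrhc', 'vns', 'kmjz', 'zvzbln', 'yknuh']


Compare strings character by character (the first differing letter decides):
  'jrhc' < 'kmjz' since 'j' < 'k' at position 1
  'kmjz' < 'ngsk' since 'k' < 'n' at position 1
  'ngsk' < 'rykne' since 'n' < 'r' at position 1
  'rykne' < 'vns' since 'r' < 'v' at position 1
  'vns' < 'yknuh' since 'v' < 'y' at position 1
  'yknuh' < 'zvzbln' since 'y' < 'z' at position 1
Chaining these comparisons gives the alphabetical order.
Final answer: ['jrhc', 'kmjz', 'ngsk', 'rykne', 'vns', 'yknuh', 'zvzbln']


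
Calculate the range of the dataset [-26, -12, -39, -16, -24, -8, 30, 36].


Maximum value: 36
Minimum value: -39
Range = 36 - (-39) = 75
Final answer: 75


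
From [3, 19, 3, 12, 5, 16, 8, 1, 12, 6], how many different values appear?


List all unique values:
Distinct values: [1, 3, 5, 6, 8, 12, 16, 19]
Count = 8
Final answer: 8


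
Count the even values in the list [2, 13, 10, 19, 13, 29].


Check each element:
  2 is even
  13 is odd
  10 is even
  19 is odd
  13 is odd
  29 is odd
Evens: [2, 10]
Count of evens = 2
Final answer: 2


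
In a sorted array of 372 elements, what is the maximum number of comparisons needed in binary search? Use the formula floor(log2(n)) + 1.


Binary search halves the search space each step.
Maximum comparisons = floor(log2(372)) + 1
log2(372) = 8.5392
floor(log2(372)) = 8, so 8 + 1 = 9
Final answer: 9


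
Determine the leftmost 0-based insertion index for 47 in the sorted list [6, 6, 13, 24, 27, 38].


List is sorted: [6, 6, 13, 24, 27, 38]
We need the leftmost position where 47 can be inserted, i.e. the first index whose element is >= 47 (or the end of the list if none is).
Binary search with low=0, high=6 (0-based indices):
  low=0, high=6, mid=3: a[3]=24 < 47, so low = 4
  low=4, high=6, mid=5: a[5]=38 < 47, so low = 6
Now low = high = 6, so the insertion index is 6.
Final answer: 6


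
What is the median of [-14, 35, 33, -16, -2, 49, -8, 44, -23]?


First, sort the list: [-23, -16, -14, -8, -2, 33, 35, 44, 49]
The list has 9 elements (odd count).
The middle index is 4 (0-based), and the element there is -2.
Final answer: -2


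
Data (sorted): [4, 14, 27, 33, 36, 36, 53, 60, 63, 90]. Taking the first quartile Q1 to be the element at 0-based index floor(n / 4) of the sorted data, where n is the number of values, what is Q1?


The list has n = 10 elements.
Q1 index = floor(10 / 4) = floor(2.5) = 2
Counting from index 0 in the sorted data, the element at index 2 is 27.
Final answer: 27


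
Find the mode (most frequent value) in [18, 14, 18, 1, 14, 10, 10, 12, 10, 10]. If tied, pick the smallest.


Count the frequency of each value:
  1 appears 1 time(s)
  10 appears 4 time(s)
  12 appears 1 time(s)
  14 appears 2 time(s)
  18 appears 2 time(s)
Maximum frequency is 4.
Only 10 reaches that frequency, so it is the mode.
Final answer: 10


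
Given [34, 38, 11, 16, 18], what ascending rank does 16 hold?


Sort ascending: [11, 16, 18, 34, 38]
Find 16 in the sorted list.
16 is at position 2 (1-indexed).
Final answer: 2


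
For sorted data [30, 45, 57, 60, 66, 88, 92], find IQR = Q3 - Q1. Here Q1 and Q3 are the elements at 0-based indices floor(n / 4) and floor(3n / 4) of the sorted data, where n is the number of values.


The data has n = 7 elements.
Q1 index = floor(7 / 4) = floor(1.75) = 1; Q3 index = floor(3 * 7 / 4) = floor(5.25) = 5
Q1 = element at index 1 = 45
Q3 = element at index 5 = 88
IQR = 88 - 45 = 43
Final answer: 43


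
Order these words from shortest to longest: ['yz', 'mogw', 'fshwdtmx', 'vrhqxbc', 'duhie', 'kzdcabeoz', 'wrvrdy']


Compute lengths:
  'yz' has length 2
  'mogw' has length 4
  'fshwdtmx' has length 8
  'vrhqxbc' has length 7
  'duhie' has length 5
  'kzdcabeoz' has length 9
  'wrvrdy' has length 6
Lengths in increasing order: 2 < 4 < 5 < 6 < 7 < 8 < 9
Listing the words in that order gives the answer.
Final answer: ['yz', 'mogw', 'duhie', 'wrvrdy', 'vrhqxbc', 'fshwdtmx', 'kzdcabeoz']


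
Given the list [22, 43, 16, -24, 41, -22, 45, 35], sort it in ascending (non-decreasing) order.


Original list: [22, 43, 16, -24, 41, -22, 45, 35]
Repeatedly take the smallest remaining element:
  Remaining [22, 43, 16, -24, 41, -22, 45, 35] -> smallest is -24
  Remaining [22, 43, 16, 41, -22, 45, 35] -> smallest is -22
  Remaining [22, 43, 16, 41, 45, 35] -> smallest is 16
  Remaining [22, 43, 41, 45, 35] -> smallest is 22
  Remaining [43, 41, 45, 35] -> smallest is 35
  Remaining [43, 41, 45] -> smallest is 41
  Remaining [43, 45] -> smallest is 43
  Remaining [45] -> smallest is 45
Collecting the picks in order gives the sorted list.
Final answer: [-24, -22, 16, 22, 35, 41, 43, 45]


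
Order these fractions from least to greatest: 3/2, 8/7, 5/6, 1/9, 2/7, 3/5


Convert to decimal for comparison:
  3/2 = 1.5
  8/7 = 1.1429
  5/6 = 0.8333
  1/9 = 0.1111
  2/7 = 0.2857
  3/5 = 0.6
Decimals in increasing order: 0.1111 < 0.2857 < 0.6 < 0.8333 < 1.1429 < 1.5
Writing each back as its fraction gives the sorted order.
Final answer: 1/9, 2/7, 3/5, 5/6, 8/7, 3/2


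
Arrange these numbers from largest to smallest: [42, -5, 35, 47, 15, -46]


Original list: [42, -5, 35, 47, 15, -46]
Repeatedly take the largest remaining element:
  Remaining [42, -5, 35, 47, 15, -46] -> largest is 47
  Remaining [42, -5, 35, 15, -46] -> largest is 42
  Remaining [-5, 35, 15, -46] -> largest is 35
  Remaining [-5, 15, -46] -> largest is 15
  Remaining [-5, -46] -> largest is -5
  Remaining [-46] -> largest is -46
Collecting the picks in order gives the descending list.
Final answer: [47, 42, 35, 15, -5, -46]


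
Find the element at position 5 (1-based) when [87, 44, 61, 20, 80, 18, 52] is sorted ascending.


Sort ascending: [18, 20, 44, 52, 61, 80, 87]
The 5th element (1-indexed) is at index 4.
Value = 61
Final answer: 61


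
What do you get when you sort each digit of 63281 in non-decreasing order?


The number 63281 has digits: 6, 3, 2, 8, 1
Sorted: 1, 2, 3, 6, 8
Joining the sorted digits gives the result.
Final answer: 12368


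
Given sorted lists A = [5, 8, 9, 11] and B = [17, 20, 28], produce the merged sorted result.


List A: [5, 8, 9, 11]
List B: [17, 20, 28]
Repeatedly compare the front elements and take the smaller:
  5 vs 17 -> take 5
  8 vs 17 -> take 8
  9 vs 17 -> take 9
  11 vs 17 -> take 11
  A is exhausted; append the rest of B: [17, 20, 28]
Final answer: [5, 8, 9, 11, 17, 20, 28]


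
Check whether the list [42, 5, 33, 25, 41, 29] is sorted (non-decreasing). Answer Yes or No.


Check consecutive pairs:
  42 <= 5? False
  5 <= 33? True
  33 <= 25? False
  25 <= 41? True
  41 <= 29? False
3 consecutive pair(s) are out of order, so the list is not sorted.
Final answer: No


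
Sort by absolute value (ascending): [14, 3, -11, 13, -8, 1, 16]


Compute absolute values:
  |14| = 14
  |3| = 3
  |-11| = 11
  |13| = 13
  |-8| = 8
  |1| = 1
  |16| = 16
Absolute values in increasing order: 1 < 3 < 8 < 11 < 13 < 14 < 16
Listing the original numbers in that order gives the answer.
Final answer: [1, 3, -8, -11, 13, 14, 16]


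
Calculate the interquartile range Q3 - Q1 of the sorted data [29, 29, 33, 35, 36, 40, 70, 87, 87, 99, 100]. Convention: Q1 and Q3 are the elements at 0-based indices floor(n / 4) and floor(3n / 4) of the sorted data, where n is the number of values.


The data has n = 11 elements.
Q1 index = floor(11 / 4) = floor(2.75) = 2; Q3 index = floor(3 * 11 / 4) = floor(8.25) = 8
Q1 = element at index 2 = 33
Q3 = element at index 8 = 87
IQR = 87 - 33 = 54
Final answer: 54


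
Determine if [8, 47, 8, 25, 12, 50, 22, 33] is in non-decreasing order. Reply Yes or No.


Check consecutive pairs:
  8 <= 47? True
  47 <= 8? False
  8 <= 25? True
  25 <= 12? False
  12 <= 50? True
  50 <= 22? False
  22 <= 33? True
3 consecutive pair(s) are out of order, so the list is not sorted.
Final answer: No


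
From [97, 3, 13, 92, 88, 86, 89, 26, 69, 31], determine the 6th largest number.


Sort descending: [97, 92, 89, 88, 86, 69, 31, 26, 13, 3]
The 6th element (1-indexed) is at index 5.
Value = 69
Final answer: 69


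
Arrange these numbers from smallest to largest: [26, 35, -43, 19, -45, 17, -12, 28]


Original list: [26, 35, -43, 19, -45, 17, -12, 28]
Repeatedly take the smallest remaining element:
  Remaining [26, 35, -43, 19, -45, 17, -12, 28] -> smallest is -45
  Remaining [26, 35, -43, 19, 17, -12, 28] -> smallest is -43
  Remaining [26, 35, 19, 17, -12, 28] -> smallest is -12
  Remaining [26, 35, 19, 17, 28] -> smallest is 17
  Remaining [26, 35, 19, 28] -> smallest is 19
  Remaining [26, 35, 28] -> smallest is 26
  Remaining [35, 28] -> smallest is 28
  Remaining [35] -> smallest is 35
Collecting the picks in order gives the sorted list.
Final answer: [-45, -43, -12, 17, 19, 26, 28, 35]


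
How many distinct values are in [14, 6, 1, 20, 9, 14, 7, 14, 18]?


List all unique values:
Distinct values: [1, 6, 7, 9, 14, 18, 20]
Count = 7
Final answer: 7


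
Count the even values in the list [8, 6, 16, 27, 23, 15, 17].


Check each element:
  8 is even
  6 is even
  16 is even
  27 is odd
  23 is odd
  15 is odd
  17 is odd
Evens: [8, 6, 16]
Count of evens = 3
Final answer: 3


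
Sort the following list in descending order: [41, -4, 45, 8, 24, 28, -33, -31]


Original list: [41, -4, 45, 8, 24, 28, -33, -31]
Repeatedly take the largest remaining element:
  Remaining [41, -4, 45, 8, 24, 28, -33, -31] -> largest is 45
  Remaining [41, -4, 8, 24, 28, -33, -31] -> largest is 41
  Remaining [-4, 8, 24, 28, -33, -31] -> largest is 28
  Remaining [-4, 8, 24, -33, -31] -> largest is 24
  Remaining [-4, 8, -33, -31] -> largest is 8
  Remaining [-4, -33, -31] -> largest is -4
  Remaining [-33, -31] -> largest is -31
  Remaining [-33] -> largest is -33
Collecting the picks in order gives the descending list.
Final answer: [45, 41, 28, 24, 8, -4, -31, -33]


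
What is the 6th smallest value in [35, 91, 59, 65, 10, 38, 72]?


Sort ascending: [10, 35, 38, 59, 65, 72, 91]
The 6th element (1-indexed) is at index 5.
Value = 72
Final answer: 72


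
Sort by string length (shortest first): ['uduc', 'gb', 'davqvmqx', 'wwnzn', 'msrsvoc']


Compute lengths:
  'uduc' has length 4
  'gb' has length 2
  'davqvmqx' has length 8
  'wwnzn' has length 5
  'msrsvoc' has length 7
Lengths in increasing order: 2 < 4 < 5 < 7 < 8
Listing the words in that order gives the answer.
Final answer: ['gb', 'uduc', 'wwnzn', 'msrsvoc', 'davqvmqx']


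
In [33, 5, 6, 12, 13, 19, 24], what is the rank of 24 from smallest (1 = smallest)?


Sort ascending: [5, 6, 12, 13, 19, 24, 33]
Find 24 in the sorted list.
24 is at position 6 (1-indexed).
Final answer: 6


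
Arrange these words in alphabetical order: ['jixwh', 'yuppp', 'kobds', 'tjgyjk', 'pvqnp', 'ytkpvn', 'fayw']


Compare strings character by character (the first differing letter decides):
  'fayw' < 'jixwh' since 'f' < 'j' at position 1
  'jixwh' < 'kobds' since 'j' < 'k' at position 1
  'kobds' < 'pvqnp' since 'k' < 'p' at position 1
  'pvqnp' < 'tjgyjk' since 'p' < 't' at position 1
  'tjgyjk' < 'ytkpvn' since 't' < 'y' at position 1
  'ytkpvn' < 'yuppp' since 't' < 'u' at position 2
Chaining these comparisons gives the alphabetical order.
Final answer: ['fayw', 'jixwh', 'kobds', 'pvqnp', 'tjgyjk', 'ytkpvn', 'yuppp']


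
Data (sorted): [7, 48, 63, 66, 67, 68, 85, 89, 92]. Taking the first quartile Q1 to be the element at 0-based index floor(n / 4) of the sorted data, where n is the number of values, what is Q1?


The list has n = 9 elements.
Q1 index = floor(9 / 4) = floor(2.25) = 2
Counting from index 0 in the sorted data, the element at index 2 is 63.
Final answer: 63


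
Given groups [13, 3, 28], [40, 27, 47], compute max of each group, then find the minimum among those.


Find max of each group:
  Group 1: [13, 3, 28] -> max = 28
  Group 2: [40, 27, 47] -> max = 47
Maxes: [28, 47]
Minimum of maxes = 28
Final answer: 28


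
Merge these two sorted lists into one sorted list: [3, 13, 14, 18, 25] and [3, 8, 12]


List A: [3, 13, 14, 18, 25]
List B: [3, 8, 12]
Repeatedly compare the front elements and take the smaller:
  3 vs 3 -> take 3
  13 vs 3 -> take 3
  13 vs 8 -> take 8
  13 vs 12 -> take 12
  B is exhausted; append the rest of A: [13, 14, 18, 25]
Final answer: [3, 3, 8, 12, 13, 14, 18, 25]


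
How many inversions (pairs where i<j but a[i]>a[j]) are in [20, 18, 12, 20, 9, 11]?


For each element, count the later elements that are smaller than it:
  20 (index 0): smaller elements after it = [18, 12, 9, 11] -> 4
  18 (index 1): smaller elements after it = [12, 9, 11] -> 3
  12 (index 2): smaller elements after it = [9, 11] -> 2
  20 (index 3): smaller elements after it = [9, 11] -> 2
  9 (index 4): smaller elements after it = [] -> 0
Total inversions = 4 + 3 + 2 + 2 + 0 = 11
Final answer: 11


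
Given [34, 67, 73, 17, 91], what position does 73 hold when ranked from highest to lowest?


Sort descending: [91, 73, 67, 34, 17]
Find 73 in the sorted list.
73 is at position 2.
Final answer: 2


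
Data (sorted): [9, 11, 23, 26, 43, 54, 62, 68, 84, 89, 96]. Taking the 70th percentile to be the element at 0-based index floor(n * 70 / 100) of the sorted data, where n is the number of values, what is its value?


The dataset has n = 11 elements.
Index = floor(11 * 70 / 100) = floor(770 / 100) = floor(7.7) = 7
Counting from index 0 in the sorted data, the element at index 7 is 68.
Final answer: 68


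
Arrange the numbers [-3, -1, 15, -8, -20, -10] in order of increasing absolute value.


Compute absolute values:
  |-3| = 3
  |-1| = 1
  |15| = 15
  |-8| = 8
  |-20| = 20
  |-10| = 10
Absolute values in increasing order: 1 < 3 < 8 < 10 < 15 < 20
Listing the original numbers in that order gives the answer.
Final answer: [-1, -3, -8, -10, 15, -20]


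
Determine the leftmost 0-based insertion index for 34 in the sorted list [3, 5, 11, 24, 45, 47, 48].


List is sorted: [3, 5, 11, 24, 45, 47, 48]
We need the leftmost position where 34 can be inserted, i.e. the first index whose element is >= 34 (or the end of the list if none is).
Binary search with low=0, high=7 (0-based indices):
  low=0, high=7, mid=3: a[3]=24 < 34, so low = 4
  low=4, high=7, mid=5: a[5]=47 >= 34, so high = 5
  low=4, high=5, mid=4: a[4]=45 >= 34, so high = 4
Now low = high = 4, so the insertion index is 4.
Final answer: 4


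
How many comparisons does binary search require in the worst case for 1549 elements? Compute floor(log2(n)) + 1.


Binary search halves the search space each step.
Maximum comparisons = floor(log2(1549)) + 1
log2(1549) = 10.5971
floor(log2(1549)) = 10, so 10 + 1 = 11
Final answer: 11


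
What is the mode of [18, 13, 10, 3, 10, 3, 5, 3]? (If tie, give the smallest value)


Count the frequency of each value:
  3 appears 3 time(s)
  5 appears 1 time(s)
  10 appears 2 time(s)
  13 appears 1 time(s)
  18 appears 1 time(s)
Maximum frequency is 3.
Only 3 reaches that frequency, so it is the mode.
Final answer: 3


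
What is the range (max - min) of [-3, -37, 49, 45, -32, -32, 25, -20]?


Maximum value: 49
Minimum value: -37
Range = 49 - (-37) = 86
Final answer: 86


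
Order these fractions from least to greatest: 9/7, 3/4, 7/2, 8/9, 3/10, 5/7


Convert to decimal for comparison:
  9/7 = 1.2857
  3/4 = 0.75
  7/2 = 3.5
  8/9 = 0.8889
  3/10 = 0.3
  5/7 = 0.7143
Decimals in increasing order: 0.3 < 0.7143 < 0.75 < 0.8889 < 1.2857 < 3.5
Writing each back as its fraction gives the sorted order.
Final answer: 3/10, 5/7, 3/4, 8/9, 9/7, 7/2


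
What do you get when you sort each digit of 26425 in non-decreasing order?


The number 26425 has digits: 2, 6, 4, 2, 5
Sorted: 2, 2, 4, 5, 6
Joining the sorted digits gives the result.
Final answer: 22456


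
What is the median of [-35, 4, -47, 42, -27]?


First, sort the list: [-47, -35, -27, 4, 42]
The list has 5 elements (odd count).
The middle index is 2 (0-based), and the element there is -27.
Final answer: -27


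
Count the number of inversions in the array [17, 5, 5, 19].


For each element, count the later elements that are smaller than it:
  17 (index 0): smaller elements after it = [5, 5] -> 2
  5 (index 1): smaller elements after it = [] -> 0
  5 (index 2): smaller elements after it = [] -> 0
Total inversions = 2 + 0 + 0 = 2
Final answer: 2


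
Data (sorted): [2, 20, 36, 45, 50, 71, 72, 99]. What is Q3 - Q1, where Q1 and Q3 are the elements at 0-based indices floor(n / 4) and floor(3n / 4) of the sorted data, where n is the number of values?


The data has n = 8 elements.
Q1 index = floor(8 / 4) = floor(2) = 2; Q3 index = floor(3 * 8 / 4) = floor(6) = 6
Q1 = element at index 2 = 36
Q3 = element at index 6 = 72
IQR = 72 - 36 = 36
Final answer: 36


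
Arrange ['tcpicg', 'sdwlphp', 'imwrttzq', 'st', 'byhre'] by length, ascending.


Compute lengths:
  'tcpicg' has length 6
  'sdwlphp' has length 7
  'imwrttzq' has length 8
  'st' has length 2
  'byhre' has length 5
Lengths in increasing order: 2 < 5 < 6 < 7 < 8
Listing the words in that order gives the answer.
Final answer: ['st', 'byhre', 'tcpicg', 'sdwlphp', 'imwrttzq']


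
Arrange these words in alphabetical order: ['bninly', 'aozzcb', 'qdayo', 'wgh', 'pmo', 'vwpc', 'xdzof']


Compare strings character by character (the first differing letter decides):
  'aozzcb' < 'bninly' since 'a' < 'b' at position 1
  'bninly' < 'pmo' since 'b' < 'p' at position 1
  'pmo' < 'qdayo' since 'p' < 'q' at position 1
  'qdayo' < 'vwpc' since 'q' < 'v' at position 1
  'vwpc' < 'wgh' since 'v' < 'w' at position 1
  'wgh' < 'xdzof' since 'w' < 'x' at position 1
Chaining these comparisons gives the alphabetical order.
Final answer: ['aozzcb', 'bninly', 'pmo', 'qdayo', 'vwpc', 'wgh', 'xdzof']


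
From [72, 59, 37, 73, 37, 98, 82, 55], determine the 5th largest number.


Sort descending: [98, 82, 73, 72, 59, 55, 37, 37]
The 5th element (1-indexed) is at index 4.
Value = 59
Final answer: 59


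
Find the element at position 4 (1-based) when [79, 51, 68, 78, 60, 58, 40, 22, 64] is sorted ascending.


Sort ascending: [22, 40, 51, 58, 60, 64, 68, 78, 79]
The 4th element (1-indexed) is at index 3.
Value = 58
Final answer: 58


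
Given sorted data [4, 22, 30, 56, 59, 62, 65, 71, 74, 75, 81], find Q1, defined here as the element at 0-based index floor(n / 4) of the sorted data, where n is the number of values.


The list has n = 11 elements.
Q1 index = floor(11 / 4) = floor(2.75) = 2
Counting from index 0 in the sorted data, the element at index 2 is 30.
Final answer: 30


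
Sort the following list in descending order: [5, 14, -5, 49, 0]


Original list: [5, 14, -5, 49, 0]
Repeatedly take the largest remaining element:
  Remaining [5, 14, -5, 49, 0] -> largest is 49
  Remaining [5, 14, -5, 0] -> largest is 14
  Remaining [5, -5, 0] -> largest is 5
  Remaining [-5, 0] -> largest is 0
  Remaining [-5] -> largest is -5
Collecting the picks in order gives the descending list.
Final answer: [49, 14, 5, 0, -5]


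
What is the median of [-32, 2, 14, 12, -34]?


First, sort the list: [-34, -32, 2, 12, 14]
The list has 5 elements (odd count).
The middle index is 2 (0-based), and the element there is 2.
Final answer: 2


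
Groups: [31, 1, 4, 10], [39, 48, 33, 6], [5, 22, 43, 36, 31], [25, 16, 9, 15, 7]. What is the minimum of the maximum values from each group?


Find max of each group:
  Group 1: [31, 1, 4, 10] -> max = 31
  Group 2: [39, 48, 33, 6] -> max = 48
  Group 3: [5, 22, 43, 36, 31] -> max = 43
  Group 4: [25, 16, 9, 15, 7] -> max = 25
Maxes: [31, 48, 43, 25]
Minimum of maxes = 25
Final answer: 25


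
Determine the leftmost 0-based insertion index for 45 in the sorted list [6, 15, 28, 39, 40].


List is sorted: [6, 15, 28, 39, 40]
We need the leftmost position where 45 can be inserted, i.e. the first index whose element is >= 45 (or the end of the list if none is).
Binary search with low=0, high=5 (0-based indices):
  low=0, high=5, mid=2: a[2]=28 < 45, so low = 3
  low=3, high=5, mid=4: a[4]=40 < 45, so low = 5
Now low = high = 5, so the insertion index is 5.
Final answer: 5
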